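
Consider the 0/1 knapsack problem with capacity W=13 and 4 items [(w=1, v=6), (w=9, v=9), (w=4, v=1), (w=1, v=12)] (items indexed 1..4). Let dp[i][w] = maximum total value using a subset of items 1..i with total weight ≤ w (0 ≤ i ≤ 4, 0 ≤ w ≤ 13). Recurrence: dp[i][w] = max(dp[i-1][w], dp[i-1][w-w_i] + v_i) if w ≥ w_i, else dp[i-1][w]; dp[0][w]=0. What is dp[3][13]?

15

i\w   0   1   2   3   4   5   6   7   8   9  10  11  12  13
  0   0   0   0   0   0   0   0   0   0   0   0   0   0   0
  1   0   6   6   6   6   6   6   6   6   6   6   6   6   6
  2   0   6   6   6   6   6   6   6   6   9  15  15  15  15
  3   0   6   6   6   6   7   7   7   7   9  15  15  15  15
  4   0  12  18  18  18  18  19  19  19  19  21  27  27  27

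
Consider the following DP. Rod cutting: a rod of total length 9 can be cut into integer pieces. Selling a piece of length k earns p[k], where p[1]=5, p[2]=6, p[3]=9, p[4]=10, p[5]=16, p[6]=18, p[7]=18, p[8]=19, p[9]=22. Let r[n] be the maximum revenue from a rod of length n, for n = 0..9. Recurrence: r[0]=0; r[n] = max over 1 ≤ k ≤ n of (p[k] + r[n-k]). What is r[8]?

40

   n    0    1    2    3    4    5    6    7    8    9
r[n]    0    5   10   15   20   25   30   35   40   45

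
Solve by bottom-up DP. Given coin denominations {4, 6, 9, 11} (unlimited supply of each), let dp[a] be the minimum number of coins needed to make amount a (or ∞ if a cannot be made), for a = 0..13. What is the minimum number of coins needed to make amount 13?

 a  0  1  2  3  4  5  6  7  8  9 10 11 12 13
dp  0  -  -  -  1  -  1  -  2  1  2  1  2  2
(- denotes ∞ / unreachable)

2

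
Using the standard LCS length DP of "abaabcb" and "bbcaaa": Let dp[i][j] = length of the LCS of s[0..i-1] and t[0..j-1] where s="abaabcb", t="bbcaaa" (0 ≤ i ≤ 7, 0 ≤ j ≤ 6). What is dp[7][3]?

3

   ''  b  b  c  a  a  a
''  0  0  0  0  0  0  0
 a  0  0  0  0  1  1  1
 b  0  1  1  1  1  1  1
 a  0  1  1  1  2  2  2
 a  0  1  1  1  2  3  3
 b  0  1  2  2  2  3  3
 c  0  1  2  3  3  3  3
 b  0  1  2  3  3  3  3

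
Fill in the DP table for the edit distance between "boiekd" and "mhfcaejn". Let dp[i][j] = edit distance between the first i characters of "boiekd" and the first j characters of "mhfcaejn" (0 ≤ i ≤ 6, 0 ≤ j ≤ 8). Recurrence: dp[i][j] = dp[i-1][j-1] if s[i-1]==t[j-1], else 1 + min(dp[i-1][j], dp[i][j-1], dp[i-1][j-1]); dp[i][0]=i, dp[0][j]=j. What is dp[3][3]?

3

   ''  m  h  f  c  a  e  j  n
''  0  1  2  3  4  5  6  7  8
 b  1  1  2  3  4  5  6  7  8
 o  2  2  2  3  4  5  6  7  8
 i  3  3  3  3  4  5  6  7  8
 e  4  4  4  4  4  5  5  6  7
 k  5  5  5  5  5  5  6  6  7
 d  6  6  6  6  6  6  6  7  7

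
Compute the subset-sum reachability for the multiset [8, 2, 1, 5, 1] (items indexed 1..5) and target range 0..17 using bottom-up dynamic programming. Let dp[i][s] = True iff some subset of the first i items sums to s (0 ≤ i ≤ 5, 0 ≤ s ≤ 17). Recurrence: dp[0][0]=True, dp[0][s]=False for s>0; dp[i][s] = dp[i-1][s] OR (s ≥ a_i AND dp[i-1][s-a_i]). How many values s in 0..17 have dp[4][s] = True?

i\s   0   1   2   3   4   5   6   7   8   9  10  11  12  13  14  15  16  17
  0   T   F   F   F   F   F   F   F   F   F   F   F   F   F   F   F   F   F
  1   T   F   F   F   F   F   F   F   T   F   F   F   F   F   F   F   F   F
  2   T   F   T   F   F   F   F   F   T   F   T   F   F   F   F   F   F   F
  3   T   T   T   T   F   F   F   F   T   T   T   T   F   F   F   F   F   F
  4   T   T   T   T   F   T   T   T   T   T   T   T   F   T   T   T   T   F
  5   T   T   T   T   T   T   T   T   T   T   T   T   T   T   T   T   T   T

15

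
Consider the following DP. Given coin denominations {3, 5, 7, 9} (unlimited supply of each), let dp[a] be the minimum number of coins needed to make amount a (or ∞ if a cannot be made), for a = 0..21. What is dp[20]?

 a  0  1  2  3  4  5  6  7  8  9 10 11 12 13 14 15 16 17 18 19 20 21
dp  0  -  -  1  -  1  2  1  2  1  2  3  2  3  2  3  2  3  2  3  4  3
(- denotes ∞ / unreachable)

4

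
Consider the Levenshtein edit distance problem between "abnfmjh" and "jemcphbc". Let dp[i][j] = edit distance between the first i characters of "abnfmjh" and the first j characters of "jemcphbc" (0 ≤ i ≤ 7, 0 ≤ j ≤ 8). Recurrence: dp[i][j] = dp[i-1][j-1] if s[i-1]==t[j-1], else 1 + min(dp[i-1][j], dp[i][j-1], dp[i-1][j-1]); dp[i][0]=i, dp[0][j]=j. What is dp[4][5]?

   ''  j  e  m  c  p  h  b  c
''  0  1  2  3  4  5  6  7  8
 a  1  1  2  3  4  5  6  7  8
 b  2  2  2  3  4  5  6  6  7
 n  3  3  3  3  4  5  6  7  7
 f  4  4  4  4  4  5  6  7  8
 m  5  5  5  4  5  5  6  7  8
 j  6  5  6  5  5  6  6  7  8
 h  7  6  6  6  6  6  6  7  8

5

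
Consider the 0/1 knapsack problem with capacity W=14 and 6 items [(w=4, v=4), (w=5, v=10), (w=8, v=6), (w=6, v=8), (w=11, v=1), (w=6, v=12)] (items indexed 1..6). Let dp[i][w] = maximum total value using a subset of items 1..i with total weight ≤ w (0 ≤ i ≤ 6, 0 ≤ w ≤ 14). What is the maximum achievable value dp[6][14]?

22

i\w   0   1   2   3   4   5   6   7   8   9  10  11  12  13  14
  0   0   0   0   0   0   0   0   0   0   0   0   0   0   0   0
  1   0   0   0   0   4   4   4   4   4   4   4   4   4   4   4
  2   0   0   0   0   4  10  10  10  10  14  14  14  14  14  14
  3   0   0   0   0   4  10  10  10  10  14  14  14  14  16  16
  4   0   0   0   0   4  10  10  10  10  14  14  18  18  18  18
  5   0   0   0   0   4  10  10  10  10  14  14  18  18  18  18
  6   0   0   0   0   4  10  12  12  12  14  16  22  22  22  22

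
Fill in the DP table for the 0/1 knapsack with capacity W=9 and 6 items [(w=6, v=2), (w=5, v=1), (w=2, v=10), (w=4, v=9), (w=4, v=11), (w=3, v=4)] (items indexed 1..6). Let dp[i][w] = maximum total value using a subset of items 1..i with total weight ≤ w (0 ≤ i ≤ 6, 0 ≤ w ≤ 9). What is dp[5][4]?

i\w   0   1   2   3   4   5   6   7   8   9
  0   0   0   0   0   0   0   0   0   0   0
  1   0   0   0   0   0   0   2   2   2   2
  2   0   0   0   0   0   1   2   2   2   2
  3   0   0  10  10  10  10  10  11  12  12
  4   0   0  10  10  10  10  19  19  19  19
  5   0   0  10  10  11  11  21  21  21  21
  6   0   0  10  10  11  14  21  21  21  25

11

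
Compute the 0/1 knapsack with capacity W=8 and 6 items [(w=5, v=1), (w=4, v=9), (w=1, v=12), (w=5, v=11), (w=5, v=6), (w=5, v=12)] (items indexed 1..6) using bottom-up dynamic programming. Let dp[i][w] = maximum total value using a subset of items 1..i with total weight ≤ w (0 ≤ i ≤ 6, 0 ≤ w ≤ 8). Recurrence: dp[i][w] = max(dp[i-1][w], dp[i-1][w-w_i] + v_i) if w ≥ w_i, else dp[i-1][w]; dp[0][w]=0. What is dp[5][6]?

i\w   0   1   2   3   4   5   6   7   8
  0   0   0   0   0   0   0   0   0   0
  1   0   0   0   0   0   1   1   1   1
  2   0   0   0   0   9   9   9   9   9
  3   0  12  12  12  12  21  21  21  21
  4   0  12  12  12  12  21  23  23  23
  5   0  12  12  12  12  21  23  23  23
  6   0  12  12  12  12  21  24  24  24

23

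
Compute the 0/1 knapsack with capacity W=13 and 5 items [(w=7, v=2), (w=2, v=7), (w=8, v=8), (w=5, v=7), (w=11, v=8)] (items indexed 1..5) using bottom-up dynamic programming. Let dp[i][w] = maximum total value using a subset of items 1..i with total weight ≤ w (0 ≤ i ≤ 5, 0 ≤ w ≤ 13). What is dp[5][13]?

i\w   0   1   2   3   4   5   6   7   8   9  10  11  12  13
  0   0   0   0   0   0   0   0   0   0   0   0   0   0   0
  1   0   0   0   0   0   0   0   2   2   2   2   2   2   2
  2   0   0   7   7   7   7   7   7   7   9   9   9   9   9
  3   0   0   7   7   7   7   7   7   8   9  15  15  15  15
  4   0   0   7   7   7   7   7  14  14  14  15  15  15  15
  5   0   0   7   7   7   7   7  14  14  14  15  15  15  15

15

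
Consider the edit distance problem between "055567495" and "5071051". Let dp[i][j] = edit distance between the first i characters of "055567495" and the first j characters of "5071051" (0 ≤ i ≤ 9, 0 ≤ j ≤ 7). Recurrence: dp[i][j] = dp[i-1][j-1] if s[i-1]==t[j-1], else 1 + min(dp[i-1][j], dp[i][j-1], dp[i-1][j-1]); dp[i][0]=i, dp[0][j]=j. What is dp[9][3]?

7

   ''  5  0  7  1  0  5  1
''  0  1  2  3  4  5  6  7
 0  1  1  1  2  3  4  5  6
 5  2  1  2  2  3  4  4  5
 5  3  2  2  3  3  4  4  5
 5  4  3  3  3  4  4  4  5
 6  5  4  4  4  4  5  5  5
 7  6  5  5  4  5  5  6  6
 4  7  6  6  5  5  6  6  7
 9  8  7  7  6  6  6  7  7
 5  9  8  8  7  7  7  6  7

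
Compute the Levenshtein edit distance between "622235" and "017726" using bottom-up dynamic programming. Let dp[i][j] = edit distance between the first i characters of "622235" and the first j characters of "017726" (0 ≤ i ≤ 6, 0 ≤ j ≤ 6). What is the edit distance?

6

   ''  0  1  7  7  2  6
''  0  1  2  3  4  5  6
 6  1  1  2  3  4  5  5
 2  2  2  2  3  4  4  5
 2  3  3  3  3  4  4  5
 2  4  4  4  4  4  4  5
 3  5  5  5  5  5  5  5
 5  6  6  6  6  6  6  6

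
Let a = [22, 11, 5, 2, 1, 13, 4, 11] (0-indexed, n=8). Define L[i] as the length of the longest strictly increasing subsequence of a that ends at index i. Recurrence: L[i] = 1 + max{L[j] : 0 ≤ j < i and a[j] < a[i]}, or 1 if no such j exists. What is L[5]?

   i    0    1    2    3    4    5    6    7
a[i]   22   11    5    2    1   13    4   11
L[i]    1    1    1    1    1    2    2    3

2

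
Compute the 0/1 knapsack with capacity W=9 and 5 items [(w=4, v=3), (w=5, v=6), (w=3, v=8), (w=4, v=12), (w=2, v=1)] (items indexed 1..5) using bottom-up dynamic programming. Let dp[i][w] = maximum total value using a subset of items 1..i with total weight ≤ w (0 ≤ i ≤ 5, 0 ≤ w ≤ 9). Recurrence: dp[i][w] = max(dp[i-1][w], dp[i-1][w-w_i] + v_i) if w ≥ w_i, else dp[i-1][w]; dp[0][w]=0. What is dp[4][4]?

i\w   0   1   2   3   4   5   6   7   8   9
  0   0   0   0   0   0   0   0   0   0   0
  1   0   0   0   0   3   3   3   3   3   3
  2   0   0   0   0   3   6   6   6   6   9
  3   0   0   0   8   8   8   8  11  14  14
  4   0   0   0   8  12  12  12  20  20  20
  5   0   0   1   8  12  12  13  20  20  21

12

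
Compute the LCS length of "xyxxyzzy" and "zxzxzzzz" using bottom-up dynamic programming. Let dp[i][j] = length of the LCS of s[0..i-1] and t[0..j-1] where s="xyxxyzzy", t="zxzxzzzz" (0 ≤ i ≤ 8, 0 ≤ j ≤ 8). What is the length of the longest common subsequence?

4

   ''  z  x  z  x  z  z  z  z
''  0  0  0  0  0  0  0  0  0
 x  0  0  1  1  1  1  1  1  1
 y  0  0  1  1  1  1  1  1  1
 x  0  0  1  1  2  2  2  2  2
 x  0  0  1  1  2  2  2  2  2
 y  0  0  1  1  2  2  2  2  2
 z  0  1  1  2  2  3  3  3  3
 z  0  1  1  2  2  3  4  4  4
 y  0  1  1  2  2  3  4  4  4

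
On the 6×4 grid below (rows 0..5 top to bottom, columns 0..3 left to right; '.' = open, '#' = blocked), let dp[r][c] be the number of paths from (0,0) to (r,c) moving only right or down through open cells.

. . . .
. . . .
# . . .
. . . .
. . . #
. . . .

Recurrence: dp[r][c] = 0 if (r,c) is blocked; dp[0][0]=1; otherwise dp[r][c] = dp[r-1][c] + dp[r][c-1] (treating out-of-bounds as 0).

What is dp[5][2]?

r\c   0   1   2   3
  0   1   1   1   1
  1   1   2   3   4
  2   0   2   5   9
  3   0   2   7  16
  4   0   2   9   0
  5   0   2  11  11

11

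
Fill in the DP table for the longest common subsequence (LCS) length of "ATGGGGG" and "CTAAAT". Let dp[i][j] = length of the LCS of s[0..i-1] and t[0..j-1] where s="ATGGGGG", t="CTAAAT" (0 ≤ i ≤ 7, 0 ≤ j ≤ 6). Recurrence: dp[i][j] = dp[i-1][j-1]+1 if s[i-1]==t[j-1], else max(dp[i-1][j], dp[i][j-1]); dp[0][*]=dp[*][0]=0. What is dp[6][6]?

   ''  C  T  A  A  A  T
''  0  0  0  0  0  0  0
 A  0  0  0  1  1  1  1
 T  0  0  1  1  1  1  2
 G  0  0  1  1  1  1  2
 G  0  0  1  1  1  1  2
 G  0  0  1  1  1  1  2
 G  0  0  1  1  1  1  2
 G  0  0  1  1  1  1  2

2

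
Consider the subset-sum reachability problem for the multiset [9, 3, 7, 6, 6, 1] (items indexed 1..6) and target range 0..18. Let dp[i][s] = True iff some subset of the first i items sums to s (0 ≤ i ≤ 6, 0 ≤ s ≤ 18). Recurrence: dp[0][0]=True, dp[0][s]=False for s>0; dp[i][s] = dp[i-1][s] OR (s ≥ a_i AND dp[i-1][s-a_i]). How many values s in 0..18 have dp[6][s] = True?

17

i\s   0   1   2   3   4   5   6   7   8   9  10  11  12  13  14  15  16  17  18
  0   T   F   F   F   F   F   F   F   F   F   F   F   F   F   F   F   F   F   F
  1   T   F   F   F   F   F   F   F   F   T   F   F   F   F   F   F   F   F   F
  2   T   F   F   T   F   F   F   F   F   T   F   F   T   F   F   F   F   F   F
  3   T   F   F   T   F   F   F   T   F   T   T   F   T   F   F   F   T   F   F
  4   T   F   F   T   F   F   T   T   F   T   T   F   T   T   F   T   T   F   T
  5   T   F   F   T   F   F   T   T   F   T   T   F   T   T   F   T   T   F   T
  6   T   T   F   T   T   F   T   T   T   T   T   T   T   T   T   T   T   T   T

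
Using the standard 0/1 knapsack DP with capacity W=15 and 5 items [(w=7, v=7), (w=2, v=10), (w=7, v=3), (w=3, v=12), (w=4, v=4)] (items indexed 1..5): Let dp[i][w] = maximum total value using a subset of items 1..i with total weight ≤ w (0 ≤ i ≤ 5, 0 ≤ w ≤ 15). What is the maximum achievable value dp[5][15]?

i\w   0   1   2   3   4   5   6   7   8   9  10  11  12  13  14  15
  0   0   0   0   0   0   0   0   0   0   0   0   0   0   0   0   0
  1   0   0   0   0   0   0   0   7   7   7   7   7   7   7   7   7
  2   0   0  10  10  10  10  10  10  10  17  17  17  17  17  17  17
  3   0   0  10  10  10  10  10  10  10  17  17  17  17  17  17  17
  4   0   0  10  12  12  22  22  22  22  22  22  22  29  29  29  29
  5   0   0  10  12  12  22  22  22  22  26  26  26  29  29  29  29

29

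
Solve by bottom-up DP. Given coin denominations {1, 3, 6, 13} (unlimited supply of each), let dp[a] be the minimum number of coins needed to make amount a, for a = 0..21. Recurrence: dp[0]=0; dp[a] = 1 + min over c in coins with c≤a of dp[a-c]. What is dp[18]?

 a  0  1  2  3  4  5  6  7  8  9 10 11 12 13 14 15 16 17 18 19 20 21
dp  0  1  2  1  2  3  1  2  3  2  3  4  2  1  2  3  2  3  3  2  3  4

3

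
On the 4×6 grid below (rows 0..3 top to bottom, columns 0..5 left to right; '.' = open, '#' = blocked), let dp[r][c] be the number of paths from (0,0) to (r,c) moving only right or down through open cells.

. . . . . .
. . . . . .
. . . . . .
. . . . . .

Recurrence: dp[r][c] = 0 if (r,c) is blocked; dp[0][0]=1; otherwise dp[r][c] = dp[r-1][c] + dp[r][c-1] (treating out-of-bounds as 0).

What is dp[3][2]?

10

r\c   0   1   2   3   4   5
  0   1   1   1   1   1   1
  1   1   2   3   4   5   6
  2   1   3   6  10  15  21
  3   1   4  10  20  35  56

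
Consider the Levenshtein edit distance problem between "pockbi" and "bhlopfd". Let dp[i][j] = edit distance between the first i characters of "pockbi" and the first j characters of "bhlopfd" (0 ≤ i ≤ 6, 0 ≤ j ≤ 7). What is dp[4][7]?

   ''  b  h  l  o  p  f  d
''  0  1  2  3  4  5  6  7
 p  1  1  2  3  4  4  5  6
 o  2  2  2  3  3  4  5  6
 c  3  3  3  3  4  4  5  6
 k  4  4  4  4  4  5  5  6
 b  5  4  5  5  5  5  6  6
 i  6  5  5  6  6  6  6  7

6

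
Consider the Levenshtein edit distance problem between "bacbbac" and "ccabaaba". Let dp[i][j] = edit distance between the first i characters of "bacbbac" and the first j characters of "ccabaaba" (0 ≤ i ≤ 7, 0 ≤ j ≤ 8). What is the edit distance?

6

   ''  c  c  a  b  a  a  b  a
''  0  1  2  3  4  5  6  7  8
 b  1  1  2  3  3  4  5  6  7
 a  2  2  2  2  3  3  4  5  6
 c  3  2  2  3  3  4  4  5  6
 b  4  3  3  3  3  4  5  4  5
 b  5  4  4  4  3  4  5  5  5
 a  6  5  5  4  4  3  4  5  5
 c  7  6  5  5  5  4  4  5  6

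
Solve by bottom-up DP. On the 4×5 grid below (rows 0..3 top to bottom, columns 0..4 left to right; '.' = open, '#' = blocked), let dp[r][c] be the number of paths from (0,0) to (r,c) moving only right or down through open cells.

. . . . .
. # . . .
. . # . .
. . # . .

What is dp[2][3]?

r\c   0   1   2   3   4
  0   1   1   1   1   1
  1   1   0   1   2   3
  2   1   1   0   2   5
  3   1   2   0   2   7

2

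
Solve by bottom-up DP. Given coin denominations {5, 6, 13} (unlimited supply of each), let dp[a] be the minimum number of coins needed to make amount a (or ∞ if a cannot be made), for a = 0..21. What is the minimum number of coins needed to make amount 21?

4

 a  0  1  2  3  4  5  6  7  8  9 10 11 12 13 14 15 16 17 18 19 20 21
dp  0  -  -  -  -  1  1  -  -  -  2  2  2  1  -  3  3  3  2  2  4  4
(- denotes ∞ / unreachable)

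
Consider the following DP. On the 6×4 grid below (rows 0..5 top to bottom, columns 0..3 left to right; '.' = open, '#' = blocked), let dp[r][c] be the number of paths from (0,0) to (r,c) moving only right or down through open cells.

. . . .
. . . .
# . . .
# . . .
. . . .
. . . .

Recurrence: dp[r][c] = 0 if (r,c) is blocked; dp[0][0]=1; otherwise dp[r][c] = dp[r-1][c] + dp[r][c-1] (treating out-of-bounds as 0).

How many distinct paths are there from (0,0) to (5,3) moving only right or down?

36

r\c   0   1   2   3
  0   1   1   1   1
  1   1   2   3   4
  2   0   2   5   9
  3   0   2   7  16
  4   0   2   9  25
  5   0   2  11  36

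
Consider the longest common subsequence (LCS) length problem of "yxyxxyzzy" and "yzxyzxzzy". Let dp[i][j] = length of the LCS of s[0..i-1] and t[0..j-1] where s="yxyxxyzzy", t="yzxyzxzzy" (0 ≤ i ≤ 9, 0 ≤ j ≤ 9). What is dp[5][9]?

4

   ''  y  z  x  y  z  x  z  z  y
''  0  0  0  0  0  0  0  0  0  0
 y  0  1  1  1  1  1  1  1  1  1
 x  0  1  1  2  2  2  2  2  2  2
 y  0  1  1  2  3  3  3  3  3  3
 x  0  1  1  2  3  3  4  4  4  4
 x  0  1  1  2  3  3  4  4  4  4
 y  0  1  1  2  3  3  4  4  4  5
 z  0  1  2  2  3  4  4  5  5  5
 z  0  1  2  2  3  4  4  5  6  6
 y  0  1  2  2  3  4  4  5  6  7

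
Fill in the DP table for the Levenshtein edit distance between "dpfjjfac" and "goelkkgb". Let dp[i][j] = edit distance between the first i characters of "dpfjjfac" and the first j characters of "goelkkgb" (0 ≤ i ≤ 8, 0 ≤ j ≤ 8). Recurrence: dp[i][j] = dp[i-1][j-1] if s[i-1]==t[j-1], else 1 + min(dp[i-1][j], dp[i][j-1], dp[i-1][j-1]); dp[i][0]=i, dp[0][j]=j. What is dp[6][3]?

   ''  g  o  e  l  k  k  g  b
''  0  1  2  3  4  5  6  7  8
 d  1  1  2  3  4  5  6  7  8
 p  2  2  2  3  4  5  6  7  8
 f  3  3  3  3  4  5  6  7  8
 j  4  4  4  4  4  5  6  7  8
 j  5  5  5  5  5  5  6  7  8
 f  6  6  6  6  6  6  6  7  8
 a  7  7  7  7  7  7  7  7  8
 c  8  8  8  8  8  8  8  8  8

6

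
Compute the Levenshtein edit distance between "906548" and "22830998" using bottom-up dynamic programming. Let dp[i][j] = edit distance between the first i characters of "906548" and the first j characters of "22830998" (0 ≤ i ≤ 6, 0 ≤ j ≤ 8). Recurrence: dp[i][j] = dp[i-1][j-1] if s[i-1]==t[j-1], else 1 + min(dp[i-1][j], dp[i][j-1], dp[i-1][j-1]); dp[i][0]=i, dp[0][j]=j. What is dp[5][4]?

   ''  2  2  8  3  0  9  9  8
''  0  1  2  3  4  5  6  7  8
 9  1  1  2  3  4  5  5  6  7
 0  2  2  2  3  4  4  5  6  7
 6  3  3  3  3  4  5  5  6  7
 5  4  4  4  4  4  5  6  6  7
 4  5  5  5  5  5  5  6  7  7
 8  6  6  6  5  6  6  6  7  7

5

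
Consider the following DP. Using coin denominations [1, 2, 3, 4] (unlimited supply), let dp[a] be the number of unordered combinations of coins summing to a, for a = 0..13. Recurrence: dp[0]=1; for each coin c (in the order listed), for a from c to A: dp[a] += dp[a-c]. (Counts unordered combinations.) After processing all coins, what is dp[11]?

27

after  coin     0     1     2     3     4     5     6     7     8     9    10    11    12    13
          1     1     1     1     1     1     1     1     1     1     1     1     1     1     1
          2     1     1     2     2     3     3     4     4     5     5     6     6     7     7
          3     1     1     2     3     4     5     7     8    10    12    14    16    19    21
          4     1     1     2     3     5     6     9    11    15    18    23    27    34    39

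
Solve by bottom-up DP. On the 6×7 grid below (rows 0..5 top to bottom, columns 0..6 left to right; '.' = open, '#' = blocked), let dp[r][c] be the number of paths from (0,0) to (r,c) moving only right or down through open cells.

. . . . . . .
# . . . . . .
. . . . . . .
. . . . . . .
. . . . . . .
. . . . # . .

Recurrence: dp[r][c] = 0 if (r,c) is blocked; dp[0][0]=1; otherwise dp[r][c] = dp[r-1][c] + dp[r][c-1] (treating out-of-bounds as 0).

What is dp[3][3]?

r\c   0   1   2   3   4   5   6
  0   1   1   1   1   1   1   1
  1   0   1   2   3   4   5   6
  2   0   1   3   6  10  15  21
  3   0   1   4  10  20  35  56
  4   0   1   5  15  35  70 126
  5   0   1   6  21   0  70 196

10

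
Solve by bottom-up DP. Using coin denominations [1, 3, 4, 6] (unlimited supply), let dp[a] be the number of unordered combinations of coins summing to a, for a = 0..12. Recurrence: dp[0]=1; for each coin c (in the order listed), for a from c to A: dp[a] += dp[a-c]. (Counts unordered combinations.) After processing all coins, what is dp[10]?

after  coin     0     1     2     3     4     5     6     7     8     9    10    11    12
          1     1     1     1     1     1     1     1     1     1     1     1     1     1
          3     1     1     1     2     2     2     3     3     3     4     4     4     5
          4     1     1     1     2     3     3     4     5     6     7     8     9    11
          6     1     1     1     2     3     3     5     6     7     9    11    12    16

11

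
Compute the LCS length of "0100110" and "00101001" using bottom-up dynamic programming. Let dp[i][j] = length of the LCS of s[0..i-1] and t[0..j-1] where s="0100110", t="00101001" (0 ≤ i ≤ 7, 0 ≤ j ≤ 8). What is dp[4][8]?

   ''  0  0  1  0  1  0  0  1
''  0  0  0  0  0  0  0  0  0
 0  0  1  1  1  1  1  1  1  1
 1  0  1  1  2  2  2  2  2  2
 0  0  1  2  2  3  3  3  3  3
 0  0  1  2  2  3  3  4  4  4
 1  0  1  2  3  3  4  4  4  5
 1  0  1  2  3  3  4  4  4  5
 0  0  1  2  3  4  4  5  5  5

4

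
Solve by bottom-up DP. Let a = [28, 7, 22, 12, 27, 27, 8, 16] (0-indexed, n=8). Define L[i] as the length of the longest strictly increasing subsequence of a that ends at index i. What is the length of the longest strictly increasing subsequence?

3

   i    0    1    2    3    4    5    6    7
a[i]   28    7   22   12   27   27    8   16
L[i]    1    1    2    2    3    3    2    3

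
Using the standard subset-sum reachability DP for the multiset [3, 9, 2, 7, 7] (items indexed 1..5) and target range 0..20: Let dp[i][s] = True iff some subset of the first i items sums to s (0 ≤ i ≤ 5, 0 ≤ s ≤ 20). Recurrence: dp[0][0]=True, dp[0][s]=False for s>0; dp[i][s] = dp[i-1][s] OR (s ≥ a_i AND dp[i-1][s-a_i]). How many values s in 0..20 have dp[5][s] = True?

14

i\s   0   1   2   3   4   5   6   7   8   9  10  11  12  13  14  15  16  17  18  19  20
  0   T   F   F   F   F   F   F   F   F   F   F   F   F   F   F   F   F   F   F   F   F
  1   T   F   F   T   F   F   F   F   F   F   F   F   F   F   F   F   F   F   F   F   F
  2   T   F   F   T   F   F   F   F   F   T   F   F   T   F   F   F   F   F   F   F   F
  3   T   F   T   T   F   T   F   F   F   T   F   T   T   F   T   F   F   F   F   F   F
  4   T   F   T   T   F   T   F   T   F   T   T   T   T   F   T   F   T   F   T   T   F
  5   T   F   T   T   F   T   F   T   F   T   T   T   T   F   T   F   T   T   T   T   F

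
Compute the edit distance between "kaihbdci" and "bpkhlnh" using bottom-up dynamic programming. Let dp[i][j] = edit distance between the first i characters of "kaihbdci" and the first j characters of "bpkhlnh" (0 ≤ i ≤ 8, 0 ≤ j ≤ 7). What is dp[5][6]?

   ''  b  p  k  h  l  n  h
''  0  1  2  3  4  5  6  7
 k  1  1  2  2  3  4  5  6
 a  2  2  2  3  3  4  5  6
 i  3  3  3  3  4  4  5  6
 h  4  4  4  4  3  4  5  5
 b  5  4  5  5  4  4  5  6
 d  6  5  5  6  5  5  5  6
 c  7  6  6  6  6  6  6  6
 i  8  7  7  7  7  7  7  7

5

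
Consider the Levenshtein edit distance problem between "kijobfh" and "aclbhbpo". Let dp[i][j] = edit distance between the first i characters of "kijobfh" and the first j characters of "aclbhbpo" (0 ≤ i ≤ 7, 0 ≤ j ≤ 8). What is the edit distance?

   ''  a  c  l  b  h  b  p  o
''  0  1  2  3  4  5  6  7  8
 k  1  1  2  3  4  5  6  7  8
 i  2  2  2  3  4  5  6  7  8
 j  3  3  3  3  4  5  6  7  8
 o  4  4  4  4  4  5  6  7  7
 b  5  5  5  5  4  5  5  6  7
 f  6  6  6  6  5  5  6  6  7
 h  7  7  7  7  6  5  6  7  7

7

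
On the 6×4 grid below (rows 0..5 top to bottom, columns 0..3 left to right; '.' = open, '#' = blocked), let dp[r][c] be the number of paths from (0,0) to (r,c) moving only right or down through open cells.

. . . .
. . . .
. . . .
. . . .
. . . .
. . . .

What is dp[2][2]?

r\c   0   1   2   3
  0   1   1   1   1
  1   1   2   3   4
  2   1   3   6  10
  3   1   4  10  20
  4   1   5  15  35
  5   1   6  21  56

6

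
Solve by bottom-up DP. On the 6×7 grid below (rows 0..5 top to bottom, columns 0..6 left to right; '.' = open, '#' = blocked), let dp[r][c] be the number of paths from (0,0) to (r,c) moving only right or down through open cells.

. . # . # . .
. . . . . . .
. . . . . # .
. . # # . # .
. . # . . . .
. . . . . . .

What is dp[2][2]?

5

r\c   0   1   2   3   4   5   6
  0   1   1   0   0   0   0   0
  1   1   2   2   2   2   2   2
  2   1   3   5   7   9   0   2
  3   1   4   0   0   9   0   2
  4   1   5   0   0   9   9  11
  5   1   6   6   6  15  24  35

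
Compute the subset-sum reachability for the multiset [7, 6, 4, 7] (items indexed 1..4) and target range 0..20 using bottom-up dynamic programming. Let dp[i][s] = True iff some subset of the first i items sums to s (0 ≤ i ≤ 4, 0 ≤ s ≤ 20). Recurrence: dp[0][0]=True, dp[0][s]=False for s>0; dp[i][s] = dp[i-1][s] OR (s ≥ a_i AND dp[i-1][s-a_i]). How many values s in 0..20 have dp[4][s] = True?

i\s   0   1   2   3   4   5   6   7   8   9  10  11  12  13  14  15  16  17  18  19  20
  0   T   F   F   F   F   F   F   F   F   F   F   F   F   F   F   F   F   F   F   F   F
  1   T   F   F   F   F   F   F   T   F   F   F   F   F   F   F   F   F   F   F   F   F
  2   T   F   F   F   F   F   T   T   F   F   F   F   F   T   F   F   F   F   F   F   F
  3   T   F   F   F   T   F   T   T   F   F   T   T   F   T   F   F   F   T   F   F   F
  4   T   F   F   F   T   F   T   T   F   F   T   T   F   T   T   F   F   T   T   F   T

11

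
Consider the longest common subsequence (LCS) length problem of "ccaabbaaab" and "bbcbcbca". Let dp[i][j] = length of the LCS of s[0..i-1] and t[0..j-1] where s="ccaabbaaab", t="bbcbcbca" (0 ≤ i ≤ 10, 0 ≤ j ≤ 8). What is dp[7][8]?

4

   ''  b  b  c  b  c  b  c  a
''  0  0  0  0  0  0  0  0  0
 c  0  0  0  1  1  1  1  1  1
 c  0  0  0  1  1  2  2  2  2
 a  0  0  0  1  1  2  2  2  3
 a  0  0  0  1  1  2  2  2  3
 b  0  1  1  1  2  2  3  3  3
 b  0  1  2  2  2  2  3  3  3
 a  0  1  2  2  2  2  3  3  4
 a  0  1  2  2  2  2  3  3  4
 a  0  1  2  2  2  2  3  3  4
 b  0  1  2  2  3  3  3  3  4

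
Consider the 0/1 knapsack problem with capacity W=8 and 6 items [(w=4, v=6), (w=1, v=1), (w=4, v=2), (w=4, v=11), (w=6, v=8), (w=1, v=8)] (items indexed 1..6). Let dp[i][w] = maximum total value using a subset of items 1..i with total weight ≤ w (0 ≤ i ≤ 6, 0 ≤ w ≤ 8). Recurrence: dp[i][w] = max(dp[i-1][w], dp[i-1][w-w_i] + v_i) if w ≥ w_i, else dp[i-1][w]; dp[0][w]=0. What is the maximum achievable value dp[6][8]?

20

i\w   0   1   2   3   4   5   6   7   8
  0   0   0   0   0   0   0   0   0   0
  1   0   0   0   0   6   6   6   6   6
  2   0   1   1   1   6   7   7   7   7
  3   0   1   1   1   6   7   7   7   8
  4   0   1   1   1  11  12  12  12  17
  5   0   1   1   1  11  12  12  12  17
  6   0   8   9   9  11  19  20  20  20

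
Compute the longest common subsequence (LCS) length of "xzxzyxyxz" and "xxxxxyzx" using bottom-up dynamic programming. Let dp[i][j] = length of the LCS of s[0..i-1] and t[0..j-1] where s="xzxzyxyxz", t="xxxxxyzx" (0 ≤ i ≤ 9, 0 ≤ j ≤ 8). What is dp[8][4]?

4

   ''  x  x  x  x  x  y  z  x
''  0  0  0  0  0  0  0  0  0
 x  0  1  1  1  1  1  1  1  1
 z  0  1  1  1  1  1  1  2  2
 x  0  1  2  2  2  2  2  2  3
 z  0  1  2  2  2  2  2  3  3
 y  0  1  2  2  2  2  3  3  3
 x  0  1  2  3  3  3  3  3  4
 y  0  1  2  3  3  3  4  4  4
 x  0  1  2  3  4  4  4  4  5
 z  0  1  2  3  4  4  4  5  5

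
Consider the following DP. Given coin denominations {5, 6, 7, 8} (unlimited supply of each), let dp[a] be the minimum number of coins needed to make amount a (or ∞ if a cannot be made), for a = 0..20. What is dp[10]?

 a  0  1  2  3  4  5  6  7  8  9 10 11 12 13 14 15 16 17 18 19 20
dp  0  -  -  -  -  1  1  1  1  -  2  2  2  2  2  2  2  3  3  3  3
(- denotes ∞ / unreachable)

2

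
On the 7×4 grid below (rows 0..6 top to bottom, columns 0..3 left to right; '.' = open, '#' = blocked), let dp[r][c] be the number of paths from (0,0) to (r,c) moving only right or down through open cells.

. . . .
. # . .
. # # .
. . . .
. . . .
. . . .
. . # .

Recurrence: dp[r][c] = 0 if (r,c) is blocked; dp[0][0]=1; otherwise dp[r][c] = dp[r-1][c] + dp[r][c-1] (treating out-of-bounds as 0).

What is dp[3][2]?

r\c   0   1   2   3
  0   1   1   1   1
  1   1   0   1   2
  2   1   0   0   2
  3   1   1   1   3
  4   1   2   3   6
  5   1   3   6  12
  6   1   4   0  12

1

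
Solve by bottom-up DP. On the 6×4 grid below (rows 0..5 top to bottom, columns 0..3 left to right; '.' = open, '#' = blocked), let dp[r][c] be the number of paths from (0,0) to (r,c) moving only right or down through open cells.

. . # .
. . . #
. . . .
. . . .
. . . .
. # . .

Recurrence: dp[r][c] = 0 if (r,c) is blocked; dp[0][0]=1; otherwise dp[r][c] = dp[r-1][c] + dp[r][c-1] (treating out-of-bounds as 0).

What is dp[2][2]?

r\c   0   1   2   3
  0   1   1   0   0
  1   1   2   2   0
  2   1   3   5   5
  3   1   4   9  14
  4   1   5  14  28
  5   1   0  14  42

5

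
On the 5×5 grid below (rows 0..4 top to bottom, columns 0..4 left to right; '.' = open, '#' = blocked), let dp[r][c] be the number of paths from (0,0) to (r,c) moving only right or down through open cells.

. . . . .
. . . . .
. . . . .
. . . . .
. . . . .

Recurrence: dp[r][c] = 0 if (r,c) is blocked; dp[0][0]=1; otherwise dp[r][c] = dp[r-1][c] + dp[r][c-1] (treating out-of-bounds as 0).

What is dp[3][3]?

r\c   0   1   2   3   4
  0   1   1   1   1   1
  1   1   2   3   4   5
  2   1   3   6  10  15
  3   1   4  10  20  35
  4   1   5  15  35  70

20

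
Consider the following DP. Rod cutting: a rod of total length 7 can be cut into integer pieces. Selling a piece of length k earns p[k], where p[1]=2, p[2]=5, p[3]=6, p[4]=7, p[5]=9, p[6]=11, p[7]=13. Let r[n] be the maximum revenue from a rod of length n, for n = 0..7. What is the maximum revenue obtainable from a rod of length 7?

17

   n    0    1    2    3    4    5    6    7
r[n]    0    2    5    7   10   12   15   17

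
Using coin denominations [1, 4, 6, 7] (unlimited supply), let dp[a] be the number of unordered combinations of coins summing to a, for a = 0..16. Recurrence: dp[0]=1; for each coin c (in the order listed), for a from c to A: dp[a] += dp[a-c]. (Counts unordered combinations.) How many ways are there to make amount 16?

after  coin     0     1     2     3     4     5     6     7     8     9    10    11    12    13    14    15    16
          1     1     1     1     1     1     1     1     1     1     1     1     1     1     1     1     1     1
          4     1     1     1     1     2     2     2     2     3     3     3     3     4     4     4     4     5
          6     1     1     1     1     2     2     3     3     4     4     5     5     7     7     8     8    10
          7     1     1     1     1     2     2     3     4     5     5     6     7     9    10    12    13    15

15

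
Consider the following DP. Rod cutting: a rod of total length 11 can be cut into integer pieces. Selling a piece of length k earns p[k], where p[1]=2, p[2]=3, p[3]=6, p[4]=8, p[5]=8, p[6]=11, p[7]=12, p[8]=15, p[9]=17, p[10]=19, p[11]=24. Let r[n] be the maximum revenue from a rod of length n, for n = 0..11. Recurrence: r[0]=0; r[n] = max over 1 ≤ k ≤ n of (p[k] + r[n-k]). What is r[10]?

   n    0    1    2    3    4    5    6    7    8    9   10   11
r[n]    0    2    4    6    8   10   12   14   16   18   20   24

20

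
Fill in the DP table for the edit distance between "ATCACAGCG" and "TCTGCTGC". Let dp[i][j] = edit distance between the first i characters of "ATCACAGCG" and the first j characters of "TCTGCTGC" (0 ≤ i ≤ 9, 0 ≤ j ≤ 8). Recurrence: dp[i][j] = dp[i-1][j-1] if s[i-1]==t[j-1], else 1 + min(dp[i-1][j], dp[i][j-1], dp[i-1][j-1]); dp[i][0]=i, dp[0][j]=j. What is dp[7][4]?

4

   ''  T  C  T  G  C  T  G  C
''  0  1  2  3  4  5  6  7  8
 A  1  1  2  3  4  5  6  7  8
 T  2  1  2  2  3  4  5  6  7
 C  3  2  1  2  3  3  4  5  6
 A  4  3  2  2  3  4  4  5  6
 C  5  4  3  3  3  3  4  5  5
 A  6  5  4  4  4  4  4  5  6
 G  7  6  5  5  4  5  5  4  5
 C  8  7  6  6  5  4  5  5  4
 G  9  8  7  7  6  5  5  5  5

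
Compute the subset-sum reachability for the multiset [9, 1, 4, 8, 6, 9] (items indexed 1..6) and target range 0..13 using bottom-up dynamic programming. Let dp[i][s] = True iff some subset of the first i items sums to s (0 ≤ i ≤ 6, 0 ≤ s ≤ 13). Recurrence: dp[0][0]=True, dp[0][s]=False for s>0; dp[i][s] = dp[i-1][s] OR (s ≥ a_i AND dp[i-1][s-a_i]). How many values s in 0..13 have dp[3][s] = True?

i\s   0   1   2   3   4   5   6   7   8   9  10  11  12  13
  0   T   F   F   F   F   F   F   F   F   F   F   F   F   F
  1   T   F   F   F   F   F   F   F   F   T   F   F   F   F
  2   T   T   F   F   F   F   F   F   F   T   T   F   F   F
  3   T   T   F   F   T   T   F   F   F   T   T   F   F   T
  4   T   T   F   F   T   T   F   F   T   T   T   F   T   T
  5   T   T   F   F   T   T   T   T   T   T   T   T   T   T
  6   T   T   F   F   T   T   T   T   T   T   T   T   T   T

7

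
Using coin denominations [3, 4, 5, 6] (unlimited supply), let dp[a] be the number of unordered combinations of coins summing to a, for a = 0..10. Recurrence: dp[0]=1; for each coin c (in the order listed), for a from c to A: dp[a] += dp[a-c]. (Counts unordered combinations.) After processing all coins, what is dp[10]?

3

after  coin     0     1     2     3     4     5     6     7     8     9    10
          3     1     0     0     1     0     0     1     0     0     1     0
          4     1     0     0     1     1     0     1     1     1     1     1
          5     1     0     0     1     1     1     1     1     2     2     2
          6     1     0     0     1     1     1     2     1     2     3     3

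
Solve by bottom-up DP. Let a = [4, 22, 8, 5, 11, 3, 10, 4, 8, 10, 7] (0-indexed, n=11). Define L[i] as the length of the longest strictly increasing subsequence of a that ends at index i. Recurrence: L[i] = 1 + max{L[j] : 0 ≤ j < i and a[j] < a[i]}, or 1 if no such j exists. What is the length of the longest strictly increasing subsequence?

4

   i    0    1    2    3    4    5    6    7    8    9   10
a[i]    4   22    8    5   11    3   10    4    8   10    7
L[i]    1    2    2    2    3    1    3    2    3    4    3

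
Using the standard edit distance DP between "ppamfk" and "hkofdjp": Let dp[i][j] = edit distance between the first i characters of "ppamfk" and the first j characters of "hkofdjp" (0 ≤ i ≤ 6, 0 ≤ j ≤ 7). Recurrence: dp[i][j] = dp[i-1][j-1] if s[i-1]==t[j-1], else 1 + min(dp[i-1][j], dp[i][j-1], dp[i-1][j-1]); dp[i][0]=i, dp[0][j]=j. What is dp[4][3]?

4

   ''  h  k  o  f  d  j  p
''  0  1  2  3  4  5  6  7
 p  1  1  2  3  4  5  6  6
 p  2  2  2  3  4  5  6  6
 a  3  3  3  3  4  5  6  7
 m  4  4  4  4  4  5  6  7
 f  5  5  5  5  4  5  6  7
 k  6  6  5  6  5  5  6  7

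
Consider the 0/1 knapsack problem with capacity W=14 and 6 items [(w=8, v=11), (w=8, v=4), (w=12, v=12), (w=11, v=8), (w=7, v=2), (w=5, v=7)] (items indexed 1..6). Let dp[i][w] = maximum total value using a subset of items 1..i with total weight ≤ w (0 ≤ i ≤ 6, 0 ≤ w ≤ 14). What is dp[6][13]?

18

i\w   0   1   2   3   4   5   6   7   8   9  10  11  12  13  14
  0   0   0   0   0   0   0   0   0   0   0   0   0   0   0   0
  1   0   0   0   0   0   0   0   0  11  11  11  11  11  11  11
  2   0   0   0   0   0   0   0   0  11  11  11  11  11  11  11
  3   0   0   0   0   0   0   0   0  11  11  11  11  12  12  12
  4   0   0   0   0   0   0   0   0  11  11  11  11  12  12  12
  5   0   0   0   0   0   0   0   2  11  11  11  11  12  12  12
  6   0   0   0   0   0   7   7   7  11  11  11  11  12  18  18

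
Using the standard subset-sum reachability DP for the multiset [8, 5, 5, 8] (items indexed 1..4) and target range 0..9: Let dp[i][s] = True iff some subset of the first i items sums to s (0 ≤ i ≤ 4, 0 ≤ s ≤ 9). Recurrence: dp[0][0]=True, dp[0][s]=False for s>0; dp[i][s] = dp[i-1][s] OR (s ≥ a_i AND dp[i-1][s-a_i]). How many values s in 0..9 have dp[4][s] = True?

3

i\s   0   1   2   3   4   5   6   7   8   9
  0   T   F   F   F   F   F   F   F   F   F
  1   T   F   F   F   F   F   F   F   T   F
  2   T   F   F   F   F   T   F   F   T   F
  3   T   F   F   F   F   T   F   F   T   F
  4   T   F   F   F   F   T   F   F   T   F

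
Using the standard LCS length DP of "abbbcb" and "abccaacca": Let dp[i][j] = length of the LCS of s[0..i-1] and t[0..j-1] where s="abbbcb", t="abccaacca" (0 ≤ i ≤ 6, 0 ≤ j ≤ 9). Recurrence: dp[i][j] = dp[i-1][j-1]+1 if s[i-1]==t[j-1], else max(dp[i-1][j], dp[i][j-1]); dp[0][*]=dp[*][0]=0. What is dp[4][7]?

2

   ''  a  b  c  c  a  a  c  c  a
''  0  0  0  0  0  0  0  0  0  0
 a  0  1  1  1  1  1  1  1  1  1
 b  0  1  2  2  2  2  2  2  2  2
 b  0  1  2  2  2  2  2  2  2  2
 b  0  1  2  2  2  2  2  2  2  2
 c  0  1  2  3  3  3  3  3  3  3
 b  0  1  2  3  3  3  3  3  3  3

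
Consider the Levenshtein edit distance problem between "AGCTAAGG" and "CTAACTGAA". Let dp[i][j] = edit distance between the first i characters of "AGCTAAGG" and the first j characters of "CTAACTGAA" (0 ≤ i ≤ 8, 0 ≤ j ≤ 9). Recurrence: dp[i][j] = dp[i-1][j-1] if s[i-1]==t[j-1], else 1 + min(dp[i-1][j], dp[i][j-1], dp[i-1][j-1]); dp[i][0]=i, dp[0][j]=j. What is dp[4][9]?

   ''  C  T  A  A  C  T  G  A  A
''  0  1  2  3  4  5  6  7  8  9
 A  1  1  2  2  3  4  5  6  7  8
 G  2  2  2  3  3  4  5  5  6  7
 C  3  2  3  3  4  3  4  5  6  7
 T  4  3  2  3  4  4  3  4  5  6
 A  5  4  3  2  3  4  4  4  4  5
 A  6  5  4  3  2  3  4  5  4  4
 G  7  6  5  4  3  3  4  4  5  5
 G  8  7  6  5  4  4  4  4  5  6

6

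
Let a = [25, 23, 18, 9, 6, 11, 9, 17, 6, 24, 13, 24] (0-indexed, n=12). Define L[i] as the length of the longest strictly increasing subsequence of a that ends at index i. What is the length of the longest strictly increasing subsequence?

   i    0    1    2    3    4    5    6    7    8    9   10   11
a[i]   25   23   18    9    6   11    9   17    6   24   13   24
L[i]    1    1    1    1    1    2    2    3    1    4    3    4

4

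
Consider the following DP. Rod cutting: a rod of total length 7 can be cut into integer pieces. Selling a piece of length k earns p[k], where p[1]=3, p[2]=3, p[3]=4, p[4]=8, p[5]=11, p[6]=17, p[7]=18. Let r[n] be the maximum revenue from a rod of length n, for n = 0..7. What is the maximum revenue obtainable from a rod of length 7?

21

   n    0    1    2    3    4    5    6    7
r[n]    0    3    6    9   12   15   18   21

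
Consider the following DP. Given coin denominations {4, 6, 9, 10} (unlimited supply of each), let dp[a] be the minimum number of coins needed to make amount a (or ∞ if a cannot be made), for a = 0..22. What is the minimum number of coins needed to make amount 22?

3

 a  0  1  2  3  4  5  6  7  8  9 10 11 12 13 14 15 16 17 18 19 20 21 22
dp  0  -  -  -  1  -  1  -  2  1  1  -  2  2  2  2  2  3  2  2  2  3  3
(- denotes ∞ / unreachable)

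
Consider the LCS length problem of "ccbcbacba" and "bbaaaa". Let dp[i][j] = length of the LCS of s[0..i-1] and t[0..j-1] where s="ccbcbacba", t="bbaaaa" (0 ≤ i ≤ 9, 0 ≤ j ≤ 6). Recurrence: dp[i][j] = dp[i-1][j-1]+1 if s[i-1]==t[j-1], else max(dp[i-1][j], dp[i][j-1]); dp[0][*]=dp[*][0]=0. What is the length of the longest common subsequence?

4

   ''  b  b  a  a  a  a
''  0  0  0  0  0  0  0
 c  0  0  0  0  0  0  0
 c  0  0  0  0  0  0  0
 b  0  1  1  1  1  1  1
 c  0  1  1  1  1  1  1
 b  0  1  2  2  2  2  2
 a  0  1  2  3  3  3  3
 c  0  1  2  3  3  3  3
 b  0  1  2  3  3  3  3
 a  0  1  2  3  4  4  4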